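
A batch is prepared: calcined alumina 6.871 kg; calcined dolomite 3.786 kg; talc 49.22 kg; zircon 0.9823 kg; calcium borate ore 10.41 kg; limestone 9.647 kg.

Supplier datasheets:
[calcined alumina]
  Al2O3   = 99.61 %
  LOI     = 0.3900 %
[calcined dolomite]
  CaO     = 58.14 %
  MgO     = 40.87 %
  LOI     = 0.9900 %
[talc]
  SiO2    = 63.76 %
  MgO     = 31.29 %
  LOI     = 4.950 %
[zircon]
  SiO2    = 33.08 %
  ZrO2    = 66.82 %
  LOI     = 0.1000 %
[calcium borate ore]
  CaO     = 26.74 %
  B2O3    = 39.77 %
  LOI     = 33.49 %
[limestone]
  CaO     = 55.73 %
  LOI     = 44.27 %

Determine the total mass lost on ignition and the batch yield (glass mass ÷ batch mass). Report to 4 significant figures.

All internal work maintains full float precision in every operation; mid-chain values are displayed, rounded to four significant figures, between the steps — a single rounding finalizes each reported number — all derived quantities, which include six oxide percentages, LOI, net glass mass, yield, the totals, are re-derived at full float precision, as written in problem or answer, starting from the weights at 70.66 kg of glass.
Each material's LOI contribution:
  calcined alumina: 6.871 × 0.003900 = 0.02680 kg
  calcined dolomite: 3.786 × 0.009900 = 0.03748 kg
  talc: 49.22 × 0.04950 = 2.436 kg
  zircon: 0.9823 × 0.001000 = 9.823e-04 kg
  calcium borate ore: 10.41 × 0.3349 = 3.486 kg
  limestone: 9.647 × 0.4427 = 4.271 kg
Total LOI = 10.26 kg
Glass = batch − LOI = 80.92 − 10.26 = 70.66 kg

LOI loss = 10.26 kg; glass = 70.66 kg; yield = 87.32%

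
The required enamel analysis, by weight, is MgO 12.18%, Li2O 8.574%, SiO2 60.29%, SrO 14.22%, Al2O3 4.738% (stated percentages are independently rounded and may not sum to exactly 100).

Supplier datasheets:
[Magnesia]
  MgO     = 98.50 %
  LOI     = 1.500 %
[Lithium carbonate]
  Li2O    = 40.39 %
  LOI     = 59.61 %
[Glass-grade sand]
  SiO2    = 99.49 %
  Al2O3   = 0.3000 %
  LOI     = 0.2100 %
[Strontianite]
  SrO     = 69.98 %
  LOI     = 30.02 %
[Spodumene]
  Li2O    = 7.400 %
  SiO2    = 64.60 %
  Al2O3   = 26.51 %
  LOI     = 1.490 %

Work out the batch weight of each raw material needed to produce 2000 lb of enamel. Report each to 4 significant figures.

Rounding to four significant digits governs each in-between result as printed — every computation runs at full precision in all steps. A single rounding finalizes each reported number; all derived quantities are carried at full precision (glass mass, the five compositions, the yield, ignition loss, totals) using the weight values on 2000 lb of glass precisely as stated by the question or the answer.
Target masses of each oxide per 2000 lb enamel:
  MgO: 12.18% × 2000 = 243.6 lb
  Li2O: 8.574% × 2000 = 171.5 lb
  SiO2: 60.29% × 2000 = 1206 lb
  SrO: 14.22% × 2000 = 284.4 lb
  Al2O3: 4.738% × 2000 = 94.76 lb
Verifying the oxide balance on the weights just shown, per the basis as stated (sums match the target masses net of answer rounding effects):
  MgO: 247.3·0.9850 = 243.6 lb (target 243.6 lb)
  Li2O: 361.1·0.4039 + 346.3·0.07400 = 171.5 lb (target 171.5 lb)
  SiO2: 987.1·0.9949 + 346.3·0.6460 = 1206 lb (target 1206 lb)
  SrO: 406.4·0.6998 = 284.4 lb (target 284.4 lb)
  Al2O3: 987.1·0.003000 + 346.3·0.2651 = 94.77 lb (target 94.76 lb)
Consistency of the glass mass: batch Σ − ignition loss = 2000 lb (oxide target masses add up to 2000 lb; with the basis standing at 2000 lb — a pure rounding effect).
Adding the batch up: Σ batch = 2348 lb; the LOI term Σ batch·LOI equals 348.2 lb; the yield ratio, glass ÷ batch: 85.17%.

Batch per 2000 lb enamel:
  Magnesia: 247.3 lb
  Lithium carbonate: 361.1 lb
  Glass-grade sand: 987.1 lb
  Strontianite: 406.4 lb
  Spodumene: 346.3 lb
Total batch = 2348 lb; LOI loss = 348.2 lb; yield = 85.17%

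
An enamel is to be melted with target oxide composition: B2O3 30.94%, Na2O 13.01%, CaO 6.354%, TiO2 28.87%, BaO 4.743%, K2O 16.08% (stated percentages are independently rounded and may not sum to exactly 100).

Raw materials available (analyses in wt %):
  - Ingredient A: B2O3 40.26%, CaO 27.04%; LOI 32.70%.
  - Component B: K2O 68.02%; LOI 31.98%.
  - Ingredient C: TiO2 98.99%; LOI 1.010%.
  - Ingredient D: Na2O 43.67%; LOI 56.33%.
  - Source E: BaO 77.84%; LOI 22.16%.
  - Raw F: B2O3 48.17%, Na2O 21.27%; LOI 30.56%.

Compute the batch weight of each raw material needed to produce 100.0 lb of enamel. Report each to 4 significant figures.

Mid-chain values are shown, with 4-significant-digit rounding, in the printout; the working math carries full precision in all steps — a single rounding completes each reported number; the derived quantities are rebuilt at full float precision (six oxide percentages, totals, glass mass, the yield, LOI) starting from the weights at 100.0 lb of glass, as they appear in problem or answer.
Oxide mass targets, per 100.0 lb enamel:
  B2O3: 30.94% × 100.0 = 30.94 lb
  Na2O: 13.01% × 100.0 = 13.01 lb
  CaO: 6.354% × 100.0 = 6.354 lb
  TiO2: 28.87% × 100.0 = 28.87 lb
  BaO: 4.743% × 100.0 = 4.743 lb
  K2O: 16.08% × 100.0 = 16.08 lb
Sums-versus-targets review from the weights as reported, under the basis named above (target by target, the sums agree within answer rounding):
  B2O3: 23.50·0.4026 + 44.59·0.4817 = 30.94 lb (target 30.94 lb)
  Na2O: 8.073·0.4367 + 44.59·0.2127 = 13.01 lb (target 13.01 lb)
  CaO: 23.50·0.2704 = 6.354 lb (target 6.354 lb)
  TiO2: 29.16·0.9899 = 28.87 lb (target 28.87 lb)
  BaO: 6.093·0.7784 = 4.743 lb (target 4.743 lb)
  K2O: 23.64·0.6802 = 16.08 lb (target 16.08 lb)
Glass mass check: the batch minus its LOI: 99.99 lb (the targets, summed, come to 100.0 lb; versus the stated basis of 100.0 lb — gaps are rounding artifacts).
Batch total: Σ batch = 135.1 lb; Σ batch·LOI gives LOI loss = 35.06 lb; yield, glass over the total, = 74.04%.

Batch per 100.0 lb enamel:
  Ingredient A: 23.50 lb
  Component B: 23.64 lb
  Ingredient C: 29.16 lb
  Ingredient D: 8.073 lb
  Source E: 6.093 lb
  Raw F: 44.59 lb
Total batch = 135.1 lb; LOI loss = 35.06 lb; yield = 74.04%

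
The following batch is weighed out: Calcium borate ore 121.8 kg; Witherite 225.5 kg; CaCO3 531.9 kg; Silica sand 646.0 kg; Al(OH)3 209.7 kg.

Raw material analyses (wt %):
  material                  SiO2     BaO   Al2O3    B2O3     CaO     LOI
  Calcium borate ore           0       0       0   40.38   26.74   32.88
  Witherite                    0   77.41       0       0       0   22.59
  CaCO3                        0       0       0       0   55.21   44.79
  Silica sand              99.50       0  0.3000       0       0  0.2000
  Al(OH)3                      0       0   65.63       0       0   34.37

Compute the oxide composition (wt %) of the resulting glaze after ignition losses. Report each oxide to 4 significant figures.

Glass mass = 1332 kg (batch 1735 − LOI 402.6).
Composition: SiO2 48.24%, BaO 13.10%, Al2O3 10.48%, B2O3 3.692%, CaO 24.49%

The intermediate values are shown rounded to 4 significant digits — all internal work holds full precision in all steps; each reported result is rounded only once. Derived quantities, including the five compositions, yield, the totals, glass mass, LOI, are recomputed from the batch weights on 1332 kg of glass at full float precision precisely as stated by the question or the answer.
Oxide-by-oxide delivered mass:
  SiO2: 646.0·0.9950 = 642.8 kg
  BaO: 225.5·0.7741 = 174.6 kg
  Al2O3: 646.0·0.003000 + 209.7·0.6563 = 139.6 kg
  B2O3: 121.8·0.4038 = 49.18 kg
  CaO: 121.8·0.2674 + 531.9·0.5521 = 326.2 kg
LOI: 121.8·0.3288 + 225.5·0.2259 + 531.9·0.4479 + 646.0·0.002000 + 209.7·0.3437 = 402.6 kg
Glass = total batch minus LOI = 1735 − 402.6 = 1332 kg (= Σ oxide masses)
each wt % is 100 × oxide ÷ glass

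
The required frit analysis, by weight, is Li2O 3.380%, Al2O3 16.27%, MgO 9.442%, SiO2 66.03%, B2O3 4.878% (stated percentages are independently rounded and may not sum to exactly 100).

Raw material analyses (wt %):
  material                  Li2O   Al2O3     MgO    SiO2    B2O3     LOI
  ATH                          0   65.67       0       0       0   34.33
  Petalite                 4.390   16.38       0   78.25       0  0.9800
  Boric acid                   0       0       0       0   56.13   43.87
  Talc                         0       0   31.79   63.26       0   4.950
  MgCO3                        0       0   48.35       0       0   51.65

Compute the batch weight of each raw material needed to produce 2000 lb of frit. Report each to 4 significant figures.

Batch per 2000 lb frit:
  ATH: 111.4 lb
  Petalite: 1540 lb
  Boric acid: 173.8 lb
  Talc: 182.8 lb
  MgCO3: 270.4 lb
Total batch = 2278 lb; LOI loss = 278.3 lb; yield = 87.79%

In-progress results are shown, rounded to 4 significant digits, across the worked steps. All internal work maintains exact precision throughout. A single rounding finalizes each reported value — the derived quantities (the five compositions, totals, ignition loss, the yield, net glass mass) are re-derived at full float precision starting from the weights on 2000 lb of glass, precisely as stated by either problem or answer.
Oxide-by-oxide targets in 2000 lb frit:
  Li2O: 3.380% × 2000 = 67.60 lb
  Al2O3: 16.27% × 2000 = 325.4 lb
  MgO: 9.442% × 2000 = 188.8 lb
  SiO2: 66.03% × 2000 = 1321 lb
  B2O3: 4.878% × 2000 = 97.56 lb
Mass-balance tally per oxide applying the batch weights above, for the quoted basis mass (each sum matches its target mass inside rounding margins):
  Li2O: 1540·0.04390 = 67.61 lb (target 67.60 lb)
  Al2O3: 111.4·0.6567 + 1540·0.1638 = 325.4 lb (target 325.4 lb)
  MgO: 182.8·0.3179 + 270.4·0.4835 = 188.9 lb (target 188.8 lb)
  SiO2: 1540·0.7825 + 182.8·0.6326 = 1321 lb (target 1321 lb)
  B2O3: 173.8·0.5613 = 97.55 lb (target 97.56 lb)
Mass balance on the glass: batch total minus LOI = 2000 lb (the targets, summed, come to 2000 lb; stated basis 2000 lb — gaps are rounding artifacts).
Total batch = Σ batch = 2278 lb; Σ batch·LOI gives LOI loss = 278.3 lb; as yield: glass ÷ batch → 87.79%.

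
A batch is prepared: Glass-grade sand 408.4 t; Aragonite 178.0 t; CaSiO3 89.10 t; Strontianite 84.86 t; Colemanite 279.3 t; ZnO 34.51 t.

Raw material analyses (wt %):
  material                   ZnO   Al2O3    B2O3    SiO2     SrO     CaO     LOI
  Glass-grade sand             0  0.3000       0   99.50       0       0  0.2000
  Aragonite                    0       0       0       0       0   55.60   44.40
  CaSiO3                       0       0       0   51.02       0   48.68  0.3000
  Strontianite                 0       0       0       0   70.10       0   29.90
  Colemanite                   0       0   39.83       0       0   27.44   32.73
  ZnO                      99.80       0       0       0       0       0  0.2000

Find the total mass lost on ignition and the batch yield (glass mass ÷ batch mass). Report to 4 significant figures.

LOI loss = 197.0 t; glass = 877.2 t; yield = 81.66%

Working values are shown rounded off to 4 significant figures when written out — each numeric step keeps exact precision at each step — a single rounding completes every reported value — derived quantities, which include yield, the totals, six oxide percentages, ignition loss, net glass mass, are rebuilt at full precision, as given in the problem or answer text, from the weighed amounts for 877.2 t of glass.
LOI of each material in turn:
  Glass-grade sand: 408.4 × 0.002000 = 0.8168 t
  Aragonite: 178.0 × 0.4440 = 79.03 t
  CaSiO3: 89.10 × 0.003000 = 0.2673 t
  Strontianite: 84.86 × 0.2990 = 25.37 t
  Colemanite: 279.3 × 0.3273 = 91.41 t
  ZnO: 34.51 × 0.002000 = 0.06902 t
Total LOI = 197.0 t
Glass = batch − LOI = 1074 − 197.0 = 877.2 t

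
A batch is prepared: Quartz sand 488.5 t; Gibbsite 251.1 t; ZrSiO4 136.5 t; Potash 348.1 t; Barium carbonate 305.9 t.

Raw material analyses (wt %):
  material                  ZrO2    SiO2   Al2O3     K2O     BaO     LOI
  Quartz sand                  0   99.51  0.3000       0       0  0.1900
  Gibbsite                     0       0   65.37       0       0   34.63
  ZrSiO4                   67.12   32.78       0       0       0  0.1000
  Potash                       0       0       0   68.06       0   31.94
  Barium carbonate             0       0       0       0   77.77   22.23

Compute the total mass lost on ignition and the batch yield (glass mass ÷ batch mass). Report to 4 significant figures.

Every computation holds exact precision all the way through — in-progress results are rounded to 4 significant figures when quoted. Every reported value takes a single rounding; the derived quantities, which include five oxide percentages, yield, glass mass, totals, LOI, are computed in full float precision, exactly as shown in problem or answer, from the weighed amounts for 1263 t of glass.
Material-by-material LOI:
  Quartz sand: 488.5 × 0.001900 = 0.9282 t
  Gibbsite: 251.1 × 0.3463 = 86.96 t
  ZrSiO4: 136.5 × 0.001000 = 0.1365 t
  Potash: 348.1 × 0.3194 = 111.2 t
  Barium carbonate: 305.9 × 0.2223 = 68.00 t
Total LOI = 267.2 t
Glass = batch − LOI = 1530 − 267.2 = 1263 t

LOI loss = 267.2 t; glass = 1263 t; yield = 82.54%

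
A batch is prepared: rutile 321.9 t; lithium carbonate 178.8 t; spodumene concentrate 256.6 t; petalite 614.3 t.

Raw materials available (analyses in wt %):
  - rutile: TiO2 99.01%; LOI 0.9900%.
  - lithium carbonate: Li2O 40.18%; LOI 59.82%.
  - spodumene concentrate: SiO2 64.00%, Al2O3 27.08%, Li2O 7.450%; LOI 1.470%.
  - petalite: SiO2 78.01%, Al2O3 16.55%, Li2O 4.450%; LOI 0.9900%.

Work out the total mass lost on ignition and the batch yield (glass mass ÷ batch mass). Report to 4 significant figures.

Each numeric step carries exact precision through the solve — intermediates are shown with 4-significant-figure rounding between the steps; each reported figure takes just one rounding. Derived quantities are carried at full float precision (glass mass, the totals, four oxide percentages, ignition loss, the yield) from the weighed amounts on 1252 t of glass, precisely as stated by the question or the answer.
Ignition loss by material:
  rutile: 321.9 × 0.009900 = 3.187 t
  lithium carbonate: 178.8 × 0.5982 = 107.0 t
  spodumene concentrate: 256.6 × 0.01470 = 3.772 t
  petalite: 614.3 × 0.009900 = 6.082 t
Total LOI = 120.0 t
Glass = batch − LOI = 1372 − 120.0 = 1252 t

LOI loss = 120.0 t; glass = 1252 t; yield = 91.25%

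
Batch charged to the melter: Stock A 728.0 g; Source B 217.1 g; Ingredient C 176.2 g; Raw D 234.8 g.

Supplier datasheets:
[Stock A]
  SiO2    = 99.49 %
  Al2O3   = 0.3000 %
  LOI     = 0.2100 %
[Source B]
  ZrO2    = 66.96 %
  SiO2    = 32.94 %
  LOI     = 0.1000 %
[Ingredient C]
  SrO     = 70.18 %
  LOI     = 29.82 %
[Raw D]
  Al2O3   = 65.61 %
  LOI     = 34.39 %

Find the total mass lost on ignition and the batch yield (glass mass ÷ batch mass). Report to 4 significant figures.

LOI loss = 135.0 g; glass = 1221 g; yield = 90.04%

Working values appear with 4-significant-figure rounding within the worked lines — the whole derivation holds exact precision throughout — exactly one rounding lands on every reported result — the derived quantities are carried from the weighed amounts per 1221 g of glass in full float precision (totals, yield, LOI, four oxide percentages, glass mass), as quoted within either problem or answer.
Each material's LOI contribution:
  Stock A: 728.0 × 0.002100 = 1.529 g
  Source B: 217.1 × 0.001000 = 0.2171 g
  Ingredient C: 176.2 × 0.2982 = 52.54 g
  Raw D: 234.8 × 0.3439 = 80.75 g
Total LOI = 135.0 g
Glass = batch − LOI = 1356 − 135.0 = 1221 g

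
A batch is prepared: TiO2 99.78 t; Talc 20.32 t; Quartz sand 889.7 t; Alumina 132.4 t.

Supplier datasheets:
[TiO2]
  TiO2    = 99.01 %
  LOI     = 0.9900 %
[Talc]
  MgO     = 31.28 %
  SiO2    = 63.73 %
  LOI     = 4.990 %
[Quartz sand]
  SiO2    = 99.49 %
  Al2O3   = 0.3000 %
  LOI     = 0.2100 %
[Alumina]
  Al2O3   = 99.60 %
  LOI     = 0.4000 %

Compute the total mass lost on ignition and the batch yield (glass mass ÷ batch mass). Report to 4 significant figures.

LOI loss = 4.400 t; glass = 1138 t; yield = 99.61%

The working math runs at full precision in every operation; the intermediate values appear (rounded to four significant figures) across the worked steps — every reported figure is rounded exactly once. Derived quantities are computed at exact precision (the four compositions, LOI, the totals, net glass mass, the yield) from the weighed amounts on 1138 t of glass as they appear in either problem or answer.
Ignition loss by material:
  TiO2: 99.78 × 0.009900 = 0.9878 t
  Talc: 20.32 × 0.04990 = 1.014 t
  Quartz sand: 889.7 × 0.002100 = 1.868 t
  Alumina: 132.4 × 0.004000 = 0.5296 t
Total LOI = 4.400 t
Glass = batch − LOI = 1142 − 4.400 = 1138 t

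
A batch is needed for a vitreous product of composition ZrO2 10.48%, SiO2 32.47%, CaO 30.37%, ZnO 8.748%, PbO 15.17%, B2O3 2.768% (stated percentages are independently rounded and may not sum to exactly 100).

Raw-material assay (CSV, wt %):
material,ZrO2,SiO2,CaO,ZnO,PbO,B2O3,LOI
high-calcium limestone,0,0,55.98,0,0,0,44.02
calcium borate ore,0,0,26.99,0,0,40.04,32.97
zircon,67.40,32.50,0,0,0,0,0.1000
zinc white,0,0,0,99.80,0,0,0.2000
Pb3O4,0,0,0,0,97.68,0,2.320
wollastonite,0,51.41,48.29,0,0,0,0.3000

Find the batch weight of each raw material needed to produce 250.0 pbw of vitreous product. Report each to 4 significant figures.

All internal work maintains full precision at every stage — the intermediate values appear rounded off to 4 significant digits across the worked steps — every reported result takes exactly one rounding. All derived quantities are rebuilt using the weight values per 250.0 pbw of glass at full float precision (totals, net glass mass, ignition loss, six oxide percentages, yield), as written in the problem or the answer.
The oxide mass targets at 250.0 pbw vitreous product:
  ZrO2: 10.48% × 250.0 = 26.20 pbw
  SiO2: 32.47% × 250.0 = 81.18 pbw
  CaO: 30.37% × 250.0 = 75.92 pbw
  ZnO: 8.748% × 250.0 = 21.87 pbw
  PbO: 15.17% × 250.0 = 37.92 pbw
  B2O3: 2.768% × 250.0 = 6.920 pbw
A balance pass over the oxides, given the weights on record, relative to the basis at hand (target by target, the sums agree modulo rounding of the values):
  ZrO2: 38.87·0.6740 = 26.20 pbw (target 26.20 pbw)
  SiO2: 38.87·0.3250 + 133.3·0.5141 = 81.16 pbw (target 81.18 pbw)
  CaO: 12.29·0.5598 + 17.28·0.2699 + 133.3·0.4829 = 75.91 pbw (target 75.92 pbw)
  ZnO: 21.91·0.9980 = 21.87 pbw (target 21.87 pbw)
  PbO: 38.83·0.9768 = 37.93 pbw (target 37.92 pbw)
  B2O3: 17.28·0.4004 = 6.919 pbw (target 6.920 pbw)
Glass mass check: Σ batch − LOI loss = 250.0 pbw (per-oxide target masses sum to 250.0 pbw; versus the stated basis of 250.0 pbw — a pure rounding effect).
Total batch = Σ batch = 262.5 pbw; LOI removed, Σ of batch·LOI: 12.49 pbw; glass ÷ batch gives a yield of 95.24%.

Batch per 250.0 pbw vitreous product:
  high-calcium limestone: 12.29 pbw
  calcium borate ore: 17.28 pbw
  zircon: 38.87 pbw
  zinc white: 21.91 pbw
  Pb3O4: 38.83 pbw
  wollastonite: 133.3 pbw
Total batch = 262.5 pbw; LOI loss = 12.49 pbw; yield = 95.24%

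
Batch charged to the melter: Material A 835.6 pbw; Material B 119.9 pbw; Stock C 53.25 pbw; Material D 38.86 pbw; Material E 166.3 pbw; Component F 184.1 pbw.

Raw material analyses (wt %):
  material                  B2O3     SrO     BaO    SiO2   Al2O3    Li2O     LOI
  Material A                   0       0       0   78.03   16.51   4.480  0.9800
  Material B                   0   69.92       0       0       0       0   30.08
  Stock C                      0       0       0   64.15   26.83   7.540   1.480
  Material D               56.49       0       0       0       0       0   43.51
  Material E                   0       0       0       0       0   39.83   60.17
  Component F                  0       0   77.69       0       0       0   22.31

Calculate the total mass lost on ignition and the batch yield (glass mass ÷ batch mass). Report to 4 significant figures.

The intermediate values appear, rounded to 4 significant digits, when written out — the whole derivation keeps full float precision in every operation. Every reported value takes exactly one rounding; derived quantities are re-derived using the weight values at 1195 pbw of glass at exact precision (ignition loss, totals, yield, six oxide percentages, glass mass), as quoted within the problem or answer text.
Material-by-material LOI:
  Material A: 835.6 × 0.009800 = 8.189 pbw
  Material B: 119.9 × 0.3008 = 36.07 pbw
  Stock C: 53.25 × 0.01480 = 0.7881 pbw
  Material D: 38.86 × 0.4351 = 16.91 pbw
  Material E: 166.3 × 0.6017 = 100.1 pbw
  Component F: 184.1 × 0.2231 = 41.07 pbw
Total LOI = 203.1 pbw
Glass = batch − LOI = 1398 − 203.1 = 1195 pbw

LOI loss = 203.1 pbw; glass = 1195 pbw; yield = 85.47%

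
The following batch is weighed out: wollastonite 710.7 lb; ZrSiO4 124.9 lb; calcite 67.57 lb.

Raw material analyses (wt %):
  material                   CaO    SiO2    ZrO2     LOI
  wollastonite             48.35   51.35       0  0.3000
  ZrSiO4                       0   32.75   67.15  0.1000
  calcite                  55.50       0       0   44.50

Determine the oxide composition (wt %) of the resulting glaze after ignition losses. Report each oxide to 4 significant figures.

Each numeric step runs at exact precision through the solve; mid-chain values appear, with 4-significant-figure rounding, within the worked lines. Every reported figure undergoes a single rounding. The derived quantities are rebuilt from the weighed amounts at 870.8 lb of glass in full precision (ignition loss, net glass mass, the totals, the three compositions, yield), precisely as stated by the problem or answer text.
Oxide-by-oxide delivered mass:
  CaO: 710.7·0.4835 + 67.57·0.5550 = 381.1 lb
  SiO2: 710.7·0.5135 + 124.9·0.3275 = 405.8 lb
  ZrO2: 124.9·0.6715 = 83.87 lb
LOI: 710.7·0.003000 + 124.9·0.001000 + 67.57·0.4450 = 32.33 lb
Glass = total batch minus LOI = 903.2 − 32.33 = 870.8 lb (equal to the oxide-mass sum)
percent by weight: oxide/glass ×100

Glass mass = 870.8 lb (batch 903.2 − LOI 32.33).
Composition: CaO 43.76%, SiO2 46.60%, ZrO2 9.631%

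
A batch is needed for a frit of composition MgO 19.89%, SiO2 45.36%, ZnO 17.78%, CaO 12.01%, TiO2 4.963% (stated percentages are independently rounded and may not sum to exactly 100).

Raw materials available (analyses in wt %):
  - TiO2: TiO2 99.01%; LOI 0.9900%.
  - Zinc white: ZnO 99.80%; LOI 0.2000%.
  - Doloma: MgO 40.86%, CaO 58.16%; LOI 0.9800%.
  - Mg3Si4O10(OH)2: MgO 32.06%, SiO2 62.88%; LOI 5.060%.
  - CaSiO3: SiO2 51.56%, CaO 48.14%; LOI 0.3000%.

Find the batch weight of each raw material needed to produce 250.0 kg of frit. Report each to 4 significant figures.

Each numeric step keeps exact precision through the solve; intermediates are printed rounded to 4 significant figures when written out; each reported figure is rounded exactly once; derived quantities are carried from the batch weights at 250.0 kg of glass at exact precision (the five compositions, net glass mass, the totals, yield, ignition loss) as set out in the problem or the answer.
Oxide mass targets, per 250.0 kg frit:
  MgO: 19.89% × 250.0 = 49.72 kg
  SiO2: 45.36% × 250.0 = 113.4 kg
  ZnO: 17.78% × 250.0 = 44.45 kg
  CaO: 12.01% × 250.0 = 30.02 kg
  TiO2: 4.963% × 250.0 = 12.41 kg
Checking each oxide sum per the reported batch figures, versus the basis set out (oxide sums agree with the targets exact up to rounding of places):
  MgO: 11.43·0.4086 + 140.5·0.3206 = 49.71 kg (target 49.72 kg)
  SiO2: 140.5·0.6288 + 48.56·0.5156 = 113.4 kg (target 113.4 kg)
  ZnO: 44.54·0.9980 = 44.45 kg (target 44.45 kg)
  CaO: 11.43·0.5816 + 48.56·0.4814 = 30.02 kg (target 30.02 kg)
  TiO2: 12.53·0.9901 = 12.41 kg (target 12.41 kg)
Glass mass check: total charge less LOI = 250.0 kg (oxide target masses add up to 250.0 kg; against the stated basis, 250.0 kg — any gap is answer rounding).
Whole-batch sum: Σ batch = 257.6 kg; the LOI term Σ batch·LOI equals 7.580 kg; yield: glass divided by total = 97.06%.

Batch per 250.0 kg frit:
  TiO2: 12.53 kg
  Zinc white: 44.54 kg
  Doloma: 11.43 kg
  Mg3Si4O10(OH)2: 140.5 kg
  CaSiO3: 48.56 kg
Total batch = 257.6 kg; LOI loss = 7.580 kg; yield = 97.06%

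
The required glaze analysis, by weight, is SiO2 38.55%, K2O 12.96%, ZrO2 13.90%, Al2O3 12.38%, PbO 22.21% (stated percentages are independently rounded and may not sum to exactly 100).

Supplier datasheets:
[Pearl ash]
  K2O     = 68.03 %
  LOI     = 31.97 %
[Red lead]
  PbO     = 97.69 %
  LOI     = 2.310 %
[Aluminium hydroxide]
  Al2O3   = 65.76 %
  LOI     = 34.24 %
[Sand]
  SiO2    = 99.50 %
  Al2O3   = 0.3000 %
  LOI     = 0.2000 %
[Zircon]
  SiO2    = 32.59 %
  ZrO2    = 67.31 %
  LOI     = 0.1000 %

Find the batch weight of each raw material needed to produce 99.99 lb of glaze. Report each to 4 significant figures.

Intermediates are printed, with 4-significant-figure rounding, on the page — every computation holds full precision at every stage; a single rounding completes each reported result; derived quantities, which include the totals, five oxide percentages, the yield, ignition loss, net glass mass, are recomputed in full float precision, precisely as stated by the problem or the answer, from the batch weights on 99.99 lb of glass.
Target masses of each oxide per 99.99 lb glaze:
  SiO2: 38.55% × 99.99 = 38.55 lb
  K2O: 12.96% × 99.99 = 12.96 lb
  ZrO2: 13.90% × 99.99 = 13.90 lb
  Al2O3: 12.38% × 99.99 = 12.38 lb
  PbO: 22.21% × 99.99 = 22.21 lb
Mass-balance tally per oxide per the reported batch figures, at the basis given (target by target, the sums agree up to rounding of the answer):
  SiO2: 31.98·0.9950 + 20.65·0.3259 = 38.55 lb (target 38.55 lb)
  K2O: 19.05·0.6803 = 12.96 lb (target 12.96 lb)
  ZrO2: 20.65·0.6731 = 13.90 lb (target 13.90 lb)
  Al2O3: 18.68·0.6576 + 31.98·0.003000 = 12.38 lb (target 12.38 lb)
  PbO: 22.73·0.9769 = 22.20 lb (target 22.21 lb)
Consistency of the glass mass: the batch minus its LOI: 99.99 lb (targets for the oxides total 99.99 lb; versus the stated basis of 99.99 lb — a pure rounding effect).
Total batch = Σ batch = 113.1 lb; loss to ignition Σ batch·LOI = 13.10 lb; yield = glass ÷ total batch = 88.42%.

Batch per 99.99 lb glaze:
  Pearl ash: 19.05 lb
  Red lead: 22.73 lb
  Aluminium hydroxide: 18.68 lb
  Sand: 31.98 lb
  Zircon: 20.65 lb
Total batch = 113.1 lb; LOI loss = 13.10 lb; yield = 88.42%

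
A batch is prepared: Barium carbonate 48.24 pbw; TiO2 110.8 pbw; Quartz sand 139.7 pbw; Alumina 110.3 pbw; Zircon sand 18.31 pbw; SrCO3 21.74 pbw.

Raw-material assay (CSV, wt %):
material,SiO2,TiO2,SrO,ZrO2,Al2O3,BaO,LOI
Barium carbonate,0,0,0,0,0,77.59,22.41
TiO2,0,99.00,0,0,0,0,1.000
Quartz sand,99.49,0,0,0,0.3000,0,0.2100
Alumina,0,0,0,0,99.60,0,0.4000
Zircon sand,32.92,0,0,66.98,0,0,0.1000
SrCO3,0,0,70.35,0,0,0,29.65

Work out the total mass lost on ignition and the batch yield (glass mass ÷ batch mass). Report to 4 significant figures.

LOI loss = 19.12 pbw; glass = 430.0 pbw; yield = 95.74%

All internal work holds full float precision at every stage. Working values are printed (rounded to 4 significant digits) when written out; every reported value undergoes a single rounding; all derived quantities, including the totals, LOI, the six compositions, yield, net glass mass, are computed using the weight values for 430.0 pbw of glass in full float precision, exactly as shown in the problem or the answer.
Ignition loss by material:
  Barium carbonate: 48.24 × 0.2241 = 10.81 pbw
  TiO2: 110.8 × 0.01000 = 1.108 pbw
  Quartz sand: 139.7 × 0.002100 = 0.2934 pbw
  Alumina: 110.3 × 0.004000 = 0.4412 pbw
  Zircon sand: 18.31 × 0.001000 = 0.01831 pbw
  SrCO3: 21.74 × 0.2965 = 6.446 pbw
Total LOI = 19.12 pbw
Glass = batch − LOI = 449.1 − 19.12 = 430.0 pbw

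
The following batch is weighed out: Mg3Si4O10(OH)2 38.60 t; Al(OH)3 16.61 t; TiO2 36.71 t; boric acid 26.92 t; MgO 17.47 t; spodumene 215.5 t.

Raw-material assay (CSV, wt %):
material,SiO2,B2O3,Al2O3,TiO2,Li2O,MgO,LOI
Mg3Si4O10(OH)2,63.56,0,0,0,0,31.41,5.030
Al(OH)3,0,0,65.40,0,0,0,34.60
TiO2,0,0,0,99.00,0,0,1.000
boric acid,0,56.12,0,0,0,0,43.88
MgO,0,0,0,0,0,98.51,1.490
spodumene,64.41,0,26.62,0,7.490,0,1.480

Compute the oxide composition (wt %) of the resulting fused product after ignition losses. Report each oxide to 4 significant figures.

Working values are shown rounded to four significant digits in the printout — the working math keeps full float precision in every operation; each reported value sees exactly one rounding. The derived quantities, which include the six compositions, ignition loss, the yield, totals, glass mass, are rebuilt in full float precision, precisely as stated by problem or answer, from the weighed amounts for 328.5 t of glass.
Oxide-by-oxide delivered mass:
  SiO2: 38.60·0.6356 + 215.5·0.6441 = 163.3 t
  B2O3: 26.92·0.5612 = 15.11 t
  Al2O3: 16.61·0.6540 + 215.5·0.2662 = 68.23 t
  TiO2: 36.71·0.9900 = 36.34 t
  Li2O: 215.5·0.07490 = 16.14 t
  MgO: 38.60·0.3141 + 17.47·0.9851 = 29.33 t
LOI: 38.60·0.05030 + 16.61·0.3460 + 36.71·0.01000 + 26.92·0.4388 + 17.47·0.01490 + 215.5·0.01480 = 23.32 t
The glass mass, total less LOI, = 351.8 − 23.32 = 328.5 t (equal to the oxide-mass sum)
wt %: oxide over glass, times 100

Glass mass = 328.5 t (batch 351.8 − LOI 23.32).
Composition: SiO2 49.72%, B2O3 4.599%, Al2O3 20.77%, TiO2 11.06%, Li2O 4.914%, MgO 8.930%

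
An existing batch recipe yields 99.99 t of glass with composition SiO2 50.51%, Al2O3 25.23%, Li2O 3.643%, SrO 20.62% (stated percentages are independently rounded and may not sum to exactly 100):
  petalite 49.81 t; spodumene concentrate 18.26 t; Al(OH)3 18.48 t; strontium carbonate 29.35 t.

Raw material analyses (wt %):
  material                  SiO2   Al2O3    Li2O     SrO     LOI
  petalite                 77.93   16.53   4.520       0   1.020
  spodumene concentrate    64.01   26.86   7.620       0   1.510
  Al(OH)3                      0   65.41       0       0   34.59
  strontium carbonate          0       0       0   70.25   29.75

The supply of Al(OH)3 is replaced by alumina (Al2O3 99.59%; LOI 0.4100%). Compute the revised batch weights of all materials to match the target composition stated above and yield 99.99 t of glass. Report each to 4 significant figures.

Each numeric step holds full float precision through the solve — the intermediate values are shown, with 4-significant-figure rounding, across the worked steps; every reported result sees exactly one rounding. All derived quantities, which include LOI, glass mass, yield, four oxide percentages, totals, are recomputed in exact precision, precisely as stated by problem or answer, using the weight values for 99.99 t of glass.
Oxide-by-oxide targets in 99.99 t glass:
  SiO2: 50.51% × 99.99 = 50.50 t
  Al2O3: 25.23% × 99.99 = 25.23 t
  Li2O: 3.643% × 99.99 = 3.643 t
  SrO: 20.62% × 99.99 = 20.62 t
Mass-balance tally per oxide with the batch weights as given, per the basis as stated (target by target, the sums agree inside rounding margins):
  SiO2: 49.81·0.7793 + 18.26·0.6401 = 50.51 t (target 50.50 t)
  Al2O3: 49.81·0.1653 + 18.26·0.2686 + 12.14·0.9959 = 25.23 t (target 25.23 t)
  Li2O: 49.81·0.04520 + 18.26·0.07620 = 3.643 t (target 3.643 t)
  SrO: 29.35·0.7025 = 20.62 t (target 20.62 t)
Consistency of the glass mass: batch Σ − ignition loss = 99.99 t (the Σ of target masses is 99.99 t; basis as stated: 99.99 t — any gap is answer rounding).
Summing the batch: Σ batch = 109.6 t; the LOI term Σ batch·LOI equals 9.565 t; the yield ratio, glass ÷ batch: 91.27%.

Revised batch per 99.99 t glass:
  petalite: 49.81 t
  spodumene concentrate: 18.26 t
  alumina: 12.14 t
  strontium carbonate: 29.35 t
Total batch = 109.6 t; LOI loss = 9.565 t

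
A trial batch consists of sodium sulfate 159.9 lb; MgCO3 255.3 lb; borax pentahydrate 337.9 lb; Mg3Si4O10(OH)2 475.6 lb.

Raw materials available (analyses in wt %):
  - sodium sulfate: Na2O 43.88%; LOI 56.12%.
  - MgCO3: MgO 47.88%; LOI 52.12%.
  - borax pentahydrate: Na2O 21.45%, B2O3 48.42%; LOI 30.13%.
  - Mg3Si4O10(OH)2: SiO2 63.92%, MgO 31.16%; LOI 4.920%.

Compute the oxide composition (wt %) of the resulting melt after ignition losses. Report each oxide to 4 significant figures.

In-progress results appear, with 4-significant-figure rounding, as written; all arithmetic holds full precision from start to finish; a single rounding produces each reported result — derived quantities are recomputed at full precision (the totals, the four compositions, glass mass, yield, LOI) starting from the weights per 880.7 lb of glass, as they appear in the problem or answer text.
Oxide masses out of the charge:
  Na2O: 159.9·0.4388 + 337.9·0.2145 = 142.6 lb
  SiO2: 475.6·0.6392 = 304.0 lb
  MgO: 255.3·0.4788 + 475.6·0.3116 = 270.4 lb
  B2O3: 337.9·0.4842 = 163.6 lb
LOI: 159.9·0.5612 + 255.3·0.5212 + 337.9·0.3013 + 475.6·0.04920 = 348.0 lb
Resulting glass, batch − LOI: 1229 − 348.0 = 880.7 lb (= Σ oxide masses)
percent by weight: oxide/glass ×100

Glass mass = 880.7 lb (batch 1229 − LOI 348.0).
Composition: Na2O 16.20%, SiO2 34.52%, MgO 30.71%, B2O3 18.58%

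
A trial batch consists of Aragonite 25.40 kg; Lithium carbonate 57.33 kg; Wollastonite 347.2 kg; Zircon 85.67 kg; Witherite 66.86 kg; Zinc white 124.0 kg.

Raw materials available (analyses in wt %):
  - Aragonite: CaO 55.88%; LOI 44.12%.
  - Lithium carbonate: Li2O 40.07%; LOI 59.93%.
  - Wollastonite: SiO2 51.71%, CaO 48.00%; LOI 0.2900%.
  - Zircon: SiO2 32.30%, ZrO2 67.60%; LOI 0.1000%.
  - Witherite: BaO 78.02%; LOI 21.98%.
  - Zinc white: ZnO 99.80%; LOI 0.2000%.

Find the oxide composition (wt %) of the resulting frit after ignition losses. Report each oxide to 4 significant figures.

Each numeric step carries exact precision at each step — the intermediate values appear with 4-significant-figure rounding between the steps — every reported figure undergoes a single rounding — derived quantities (the totals, the six compositions, net glass mass, yield, ignition loss) are computed from the weighed amounts per 644.9 kg of glass in exact precision, precisely as stated by problem or answer.
Mass of each oxide from the mix:
  BaO: 66.86·0.7802 = 52.16 kg
  ZnO: 124.0·0.9980 = 123.8 kg
  SiO2: 347.2·0.5171 + 85.67·0.3230 = 207.2 kg
  CaO: 25.40·0.5588 + 347.2·0.4800 = 180.8 kg
  ZrO2: 85.67·0.6760 = 57.91 kg
  Li2O: 57.33·0.4007 = 22.97 kg
LOI: 25.40·0.4412 + 57.33·0.5993 + 347.2·0.002900 + 85.67·0.001000 + 66.86·0.2198 + 124.0·0.002000 = 61.60 kg
Glass = total batch minus LOI = 706.5 − 61.60 = 644.9 kg (matching Σ of the oxides)
each wt % is 100 × oxide ÷ glass

Glass mass = 644.9 kg (batch 706.5 − LOI 61.60).
Composition: BaO 8.089%, ZnO 19.19%, SiO2 32.13%, CaO 28.04%, ZrO2 8.981%, Li2O 3.562%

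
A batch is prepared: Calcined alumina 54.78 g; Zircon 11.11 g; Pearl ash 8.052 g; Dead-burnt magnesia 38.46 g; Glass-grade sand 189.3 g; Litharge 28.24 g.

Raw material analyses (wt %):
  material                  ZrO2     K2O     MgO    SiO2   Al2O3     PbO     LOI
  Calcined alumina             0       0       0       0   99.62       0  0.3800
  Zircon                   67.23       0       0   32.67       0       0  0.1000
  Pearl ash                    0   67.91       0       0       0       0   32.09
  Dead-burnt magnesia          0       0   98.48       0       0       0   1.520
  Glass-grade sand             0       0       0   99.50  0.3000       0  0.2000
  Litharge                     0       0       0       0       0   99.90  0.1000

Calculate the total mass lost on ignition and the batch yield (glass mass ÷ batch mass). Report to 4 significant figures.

LOI loss = 3.795 g; glass = 326.1 g; yield = 98.85%

The working math maintains exact precision throughout — values along the way appear rounded off to 4 significant figures within the worked lines. Every reported figure is rounded exactly once — the derived quantities (yield, the totals, LOI, six oxide percentages, glass mass) are re-derived in full precision starting from the weights on 326.1 g of glass, as written in either problem or answer.
Loss on ignition, line by line:
  Calcined alumina: 54.78 × 0.003800 = 0.2082 g
  Zircon: 11.11 × 0.001000 = 0.01111 g
  Pearl ash: 8.052 × 0.3209 = 2.584 g
  Dead-burnt magnesia: 38.46 × 0.01520 = 0.5846 g
  Glass-grade sand: 189.3 × 0.002000 = 0.3786 g
  Litharge: 28.24 × 0.001000 = 0.02824 g
Total LOI = 3.795 g
Glass = batch − LOI = 329.9 − 3.795 = 326.1 g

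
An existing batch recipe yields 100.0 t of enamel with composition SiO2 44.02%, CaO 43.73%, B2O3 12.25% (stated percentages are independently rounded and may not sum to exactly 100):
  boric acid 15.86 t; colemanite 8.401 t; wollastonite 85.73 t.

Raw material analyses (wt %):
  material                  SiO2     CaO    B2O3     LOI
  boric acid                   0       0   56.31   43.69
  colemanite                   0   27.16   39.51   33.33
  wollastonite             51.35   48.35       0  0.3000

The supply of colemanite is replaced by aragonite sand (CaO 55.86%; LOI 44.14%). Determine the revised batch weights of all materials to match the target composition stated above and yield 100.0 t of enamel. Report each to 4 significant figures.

Revised batch per 100.0 t enamel:
  boric acid: 21.75 t
  aragonite sand: 4.085 t
  wollastonite: 85.73 t
Total batch = 111.6 t; LOI loss = 11.56 t

The intermediate values are printed with 4-significant-figure rounding alongside each step; every computation keeps full float precision in every operation; every reported result takes a single rounding. All derived quantities, which include the totals, the three compositions, glass mass, the yield, LOI, are re-derived in full float precision, as written in the problem or answer text, using the weight values on 100.0 t of glass.
Target oxide masses per 100.0 t enamel:
  SiO2: 44.02% × 100.0 = 44.02 t
  CaO: 43.73% × 100.0 = 43.73 t
  B2O3: 12.25% × 100.0 = 12.25 t
Checking each oxide sum applying the batch weights above, on the stated basis (target by target, the sums agree modulo rounding of the values):
  SiO2: 85.73·0.5135 = 44.02 t (target 44.02 t)
  CaO: 4.085·0.5586 + 85.73·0.4835 = 43.73 t (target 43.73 t)
  B2O3: 21.75·0.5631 = 12.25 t (target 12.25 t)
Glass-mass closure: batch total minus LOI = 100.0 t (summing oxide targets gives 100.0 t; basis as stated: 100.0 t — differing by rounding only).
Batch total: Σ batch = 111.6 t; loss to ignition Σ batch·LOI = 11.56 t; yield = glass ÷ total batch = 89.64%.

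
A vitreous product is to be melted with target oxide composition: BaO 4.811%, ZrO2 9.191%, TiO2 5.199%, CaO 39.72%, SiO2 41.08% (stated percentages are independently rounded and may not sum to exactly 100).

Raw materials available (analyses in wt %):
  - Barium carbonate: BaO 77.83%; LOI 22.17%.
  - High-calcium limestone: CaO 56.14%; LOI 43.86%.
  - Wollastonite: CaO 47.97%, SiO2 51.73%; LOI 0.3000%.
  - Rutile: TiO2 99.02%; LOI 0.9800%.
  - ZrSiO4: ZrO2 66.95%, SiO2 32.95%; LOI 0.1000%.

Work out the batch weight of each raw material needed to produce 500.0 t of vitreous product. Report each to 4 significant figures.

Batch per 500.0 t vitreous product:
  Barium carbonate: 30.91 t
  High-calcium limestone: 51.84 t
  Wollastonite: 353.3 t
  Rutile: 26.25 t
  ZrSiO4: 68.64 t
Total batch = 530.9 t; LOI loss = 30.98 t; yield = 94.17%

All internal work holds full precision at all times; mid-chain values are printed, rounded to 4 significant digits, alongside each step — each reported value sees exactly one rounding — the derived quantities, including yield, the five compositions, glass mass, ignition loss, the totals, are re-derived from the weighed amounts at 500.0 t of glass at exact precision, exactly as printed in the question or the answer.
Target oxide masses per 500.0 t vitreous product:
  BaO: 4.811% × 500.0 = 24.06 t
  ZrO2: 9.191% × 500.0 = 45.96 t
  TiO2: 5.199% × 500.0 = 26.00 t
  CaO: 39.72% × 500.0 = 198.6 t
  SiO2: 41.08% × 500.0 = 205.4 t
Sums-versus-targets review working from each reported weight, relative to the basis at hand (oxide sums agree with the targets net of answer rounding effects):
  BaO: 30.91·0.7783 = 24.06 t (target 24.06 t)
  ZrO2: 68.64·0.6695 = 45.95 t (target 45.96 t)
  TiO2: 26.25·0.9902 = 25.99 t (target 26.00 t)
  CaO: 51.84·0.5614 + 353.3·0.4797 = 198.6 t (target 198.6 t)
  SiO2: 353.3·0.5173 + 68.64·0.3295 = 205.4 t (target 205.4 t)
Auditing the glass mass value: the batch minus its LOI: 500.0 t (the Σ of target masses is 500.0 t; stated basis 500.0 t — gaps are rounding artifacts).
Adding the batch up: Σ batch = 530.9 t; LOI loss = Σ batch·LOI = 30.98 t; yield: glass divided by total = 94.17%.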